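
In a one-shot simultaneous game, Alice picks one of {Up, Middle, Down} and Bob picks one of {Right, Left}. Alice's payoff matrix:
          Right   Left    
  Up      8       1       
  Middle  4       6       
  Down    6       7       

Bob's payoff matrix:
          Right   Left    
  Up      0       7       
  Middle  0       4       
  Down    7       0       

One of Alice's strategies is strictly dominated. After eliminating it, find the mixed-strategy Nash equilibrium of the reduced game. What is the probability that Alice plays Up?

Alice's strategy Middle is strictly dominated by Down: 6 > 4 and 7 > 6. Eliminate Middle.
Set Bob's expected payoff from Right equal to that from Left:
  Bob's expected payoff from Right: p·0 + (1−p)·7 = -7p + 7
  Bob's expected payoff from Left: p·7 + (1−p)·0 = 7p
  -7p + 7 = 7p  ⇒  -14p = -7  ⇒  p = 1/2.

p = 1/2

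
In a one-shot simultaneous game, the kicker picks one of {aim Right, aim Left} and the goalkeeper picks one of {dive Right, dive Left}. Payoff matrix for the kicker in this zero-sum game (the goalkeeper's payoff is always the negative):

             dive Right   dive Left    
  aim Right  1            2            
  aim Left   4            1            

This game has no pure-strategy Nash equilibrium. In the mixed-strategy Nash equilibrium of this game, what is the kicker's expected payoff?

For the kicker to be willing to mix, the kicker must be indifferent between aim Right and aim Left, which pins down the goalkeeper's mix.
  the kicker's payoff to aim Right: q·1 + (1−q)·2 = -q + 2
  the kicker's payoff to aim Left: q·4 + (1−q)·1 = 3q + 1
  -q + 2 = 3q + 1  ⇒  -4q = -1  ⇒  q = 1/4.
At equilibrium the kicker is indifferent across rows, so the kicker's payoff equals the payoff from aim Right: (1/4)·1 + (3/4)·2 = 7/4.

7/4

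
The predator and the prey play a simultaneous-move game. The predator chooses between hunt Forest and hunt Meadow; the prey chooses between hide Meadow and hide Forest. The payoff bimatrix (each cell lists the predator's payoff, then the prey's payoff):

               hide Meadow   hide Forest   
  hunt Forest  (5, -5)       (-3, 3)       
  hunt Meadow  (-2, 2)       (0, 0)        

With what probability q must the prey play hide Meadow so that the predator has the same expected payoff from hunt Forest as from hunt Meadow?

The predator's indifference between hunt Forest and hunt Meadow determines the prey's mixing probability q:
  the predator's expected payoff from hunt Forest: q·5 + (1−q)·(-3) = 8q - 3
  the predator's expected payoff from hunt Meadow: q·(-2) + (1−q)·0 = -2q
  8q - 3 = -2q  ⇒  10q = 3  ⇒  q = 3/10.

q = 3/10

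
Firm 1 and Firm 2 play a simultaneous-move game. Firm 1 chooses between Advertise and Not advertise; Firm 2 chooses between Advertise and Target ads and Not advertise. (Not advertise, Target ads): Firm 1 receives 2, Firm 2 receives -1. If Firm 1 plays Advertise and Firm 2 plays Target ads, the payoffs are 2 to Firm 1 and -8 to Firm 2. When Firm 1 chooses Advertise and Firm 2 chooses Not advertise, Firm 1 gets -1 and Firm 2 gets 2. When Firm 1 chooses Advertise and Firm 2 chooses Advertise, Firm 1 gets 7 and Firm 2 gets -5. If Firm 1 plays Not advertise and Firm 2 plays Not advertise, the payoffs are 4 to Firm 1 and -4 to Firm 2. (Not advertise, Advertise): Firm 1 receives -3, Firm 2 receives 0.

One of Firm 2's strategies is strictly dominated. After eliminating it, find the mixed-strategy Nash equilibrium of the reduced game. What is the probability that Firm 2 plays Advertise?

Firm 2's strategy Target ads is strictly dominated by Advertise: -5 > -8 and 0 > -1. Eliminate Target ads.
Firm 1's indifference between Advertise and Not advertise determines Firm 2's mixing probability q:
  Firm 1's payoff to Advertise: q·7 + (1−q)·(-1) = 8q - 1
  Firm 1's payoff to Not advertise: q·(-3) + (1−q)·4 = -7q + 4
  8q - 1 = -7q + 4  ⇒  15q = 5  ⇒  q = 1/3.

q = 1/3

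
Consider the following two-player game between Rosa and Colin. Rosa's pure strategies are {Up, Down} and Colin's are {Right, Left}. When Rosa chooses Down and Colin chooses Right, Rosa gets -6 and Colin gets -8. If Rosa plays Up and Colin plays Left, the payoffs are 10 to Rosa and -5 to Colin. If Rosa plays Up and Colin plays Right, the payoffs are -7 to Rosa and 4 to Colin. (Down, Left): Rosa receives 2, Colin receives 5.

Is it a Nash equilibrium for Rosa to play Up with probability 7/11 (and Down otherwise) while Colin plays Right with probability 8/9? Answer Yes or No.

Given Rosa's mix p = 7/11, Colin's payoff from Right is -4/11 but from Left is -15/11. Colin strictly prefers Right, so Colin would not mix.
So the proposed profile is not a Nash equilibrium.

No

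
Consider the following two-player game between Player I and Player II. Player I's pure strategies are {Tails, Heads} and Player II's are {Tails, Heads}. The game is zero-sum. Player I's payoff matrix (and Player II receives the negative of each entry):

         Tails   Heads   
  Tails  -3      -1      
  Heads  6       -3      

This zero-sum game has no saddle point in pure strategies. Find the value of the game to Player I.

v = -15/11

Set Player I's expected payoff from Tails equal to that from Heads:
  Player I's payoff from Tails: q·(-3) + (1−q)·(-1) = -2q - 1
  Player I's payoff from Heads: q·6 + (1−q)·(-3) = 9q - 3
  -2q - 1 = 9q - 3  ⇒  -11q = -2  ⇒  q = 2/11.
The value is Player I's expected payoff against this mix (using Tails): (2/11)·(-3) + (9/11)·(-1) = -15/11.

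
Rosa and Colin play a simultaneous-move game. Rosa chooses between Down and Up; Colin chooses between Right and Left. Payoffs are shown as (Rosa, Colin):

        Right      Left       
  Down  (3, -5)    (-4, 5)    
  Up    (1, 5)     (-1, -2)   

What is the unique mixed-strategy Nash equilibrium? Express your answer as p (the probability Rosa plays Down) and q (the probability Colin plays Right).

p = 7/17, q = 3/5

In a mixed equilibrium Colin is indifferent between Right and Left; this condition fixes p.
  Colin's expected payoff from Right: p·(-5) + (1−p)·5 = -10p + 5
  Colin's expected payoff from Left: p·5 + (1−p)·(-2) = 7p - 2
  -10p + 5 = 7p - 2  ⇒  -17p = -7  ⇒  p = 7/17.
In a mixed equilibrium Rosa is indifferent between Down and Up; this condition fixes q.
  Rosa's payoff from Down: q·3 + (1−q)·(-4) = 7q - 4
  Rosa's payoff from Up: q·1 + (1−q)·(-1) = 2q - 1
  7q - 4 = 2q - 1  ⇒  5q = 3  ⇒  q = 3/5.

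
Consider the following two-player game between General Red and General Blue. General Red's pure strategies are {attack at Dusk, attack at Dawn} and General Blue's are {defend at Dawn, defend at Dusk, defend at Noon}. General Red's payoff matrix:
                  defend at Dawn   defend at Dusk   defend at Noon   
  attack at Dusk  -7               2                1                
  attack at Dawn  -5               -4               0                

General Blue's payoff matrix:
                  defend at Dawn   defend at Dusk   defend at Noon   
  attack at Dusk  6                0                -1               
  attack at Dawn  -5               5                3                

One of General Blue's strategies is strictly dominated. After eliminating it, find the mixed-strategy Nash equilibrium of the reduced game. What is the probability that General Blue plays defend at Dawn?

q = 3/4

General Blue's strategy defend at Noon is strictly dominated by defend at Dusk: 0 > -1 and 5 > 3. Eliminate defend at Noon.
For General Red to be willing to mix, General Red must be indifferent between attack at Dusk and attack at Dawn, which pins down General Blue's mix.
  General Red's payoff to attack at Dusk: q·(-7) + (1−q)·2 = -9q + 2
  General Red's payoff to attack at Dawn: q·(-5) + (1−q)·(-4) = -q - 4
  -9q + 2 = -q - 4  ⇒  -8q = -6  ⇒  q = 3/4.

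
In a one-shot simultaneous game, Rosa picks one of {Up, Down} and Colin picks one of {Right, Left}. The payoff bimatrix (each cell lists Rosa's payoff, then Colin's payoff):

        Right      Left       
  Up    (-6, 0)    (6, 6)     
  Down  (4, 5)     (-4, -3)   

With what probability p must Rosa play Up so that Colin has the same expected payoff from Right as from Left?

Set Colin's expected payoff from Right equal to that from Left:
  Colin's payoff from Right: p·0 + (1−p)·5 = -5p + 5
  Colin's payoff from Left: p·6 + (1−p)·(-3) = 9p - 3
  -5p + 5 = 9p - 3  ⇒  -14p = -8  ⇒  p = 4/7.

p = 4/7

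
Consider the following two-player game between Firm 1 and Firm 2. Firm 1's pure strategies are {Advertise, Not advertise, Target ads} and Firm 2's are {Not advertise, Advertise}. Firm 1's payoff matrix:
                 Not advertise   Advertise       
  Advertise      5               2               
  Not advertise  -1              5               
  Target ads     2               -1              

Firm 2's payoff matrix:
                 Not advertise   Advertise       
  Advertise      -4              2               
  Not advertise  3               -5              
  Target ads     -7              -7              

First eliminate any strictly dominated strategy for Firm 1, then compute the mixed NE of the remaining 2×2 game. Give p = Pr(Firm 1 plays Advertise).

Firm 1's strategy Target ads is strictly dominated by Advertise: 5 > 2 and 2 > -1. Eliminate Target ads.
Firm 1's mix must leave Firm 2 indifferent between Not advertise and Advertise.
  Firm 2's payoff from Not advertise: p·(-4) + (1−p)·3 = -7p + 3
  Firm 2's payoff from Advertise: p·2 + (1−p)·(-5) = 7p - 5
  -7p + 3 = 7p - 5  ⇒  -14p = -8  ⇒  p = 4/7.

p = 4/7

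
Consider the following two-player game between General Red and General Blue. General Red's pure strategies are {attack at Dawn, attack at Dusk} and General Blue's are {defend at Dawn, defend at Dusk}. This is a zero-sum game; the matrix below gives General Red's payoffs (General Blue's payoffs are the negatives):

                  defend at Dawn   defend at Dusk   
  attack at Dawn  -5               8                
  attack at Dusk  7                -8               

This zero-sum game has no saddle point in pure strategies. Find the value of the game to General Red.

Set General Red's expected payoff from attack at Dawn equal to that from attack at Dusk:
  General Red's payoff to attack at Dawn: q·(-5) + (1−q)·8 = -13q + 8
  General Red's payoff to attack at Dusk: q·7 + (1−q)·(-8) = 15q - 8
  -13q + 8 = 15q - 8  ⇒  -28q = -16  ⇒  q = 4/7.
The value is General Red's expected payoff against this mix (using attack at Dawn): (4/7)·(-5) + (3/7)·8 = 4/7.

v = 4/7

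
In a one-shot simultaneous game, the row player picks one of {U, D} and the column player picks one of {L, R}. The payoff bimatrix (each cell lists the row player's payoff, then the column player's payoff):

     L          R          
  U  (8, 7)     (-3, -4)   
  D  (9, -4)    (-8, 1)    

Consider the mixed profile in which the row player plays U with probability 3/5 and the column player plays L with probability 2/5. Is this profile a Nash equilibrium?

Given the row player's mix p = 3/5, the column player's payoff from L is 13/5 but from R is -2. The column player strictly prefers L, so the column player would not mix.
So the proposed profile is not a Nash equilibrium.

No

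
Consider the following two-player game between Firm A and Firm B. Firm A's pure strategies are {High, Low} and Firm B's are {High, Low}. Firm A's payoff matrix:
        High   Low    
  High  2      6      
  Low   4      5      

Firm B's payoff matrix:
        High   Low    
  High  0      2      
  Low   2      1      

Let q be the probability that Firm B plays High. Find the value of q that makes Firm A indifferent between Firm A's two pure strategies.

For Firm A to be willing to mix, Firm A must be indifferent between High and Low, which pins down Firm B's mix.
  Firm A's expected payoff from High: q·2 + (1−q)·6 = -4q + 6
  Firm A's expected payoff from Low: q·4 + (1−q)·5 = -q + 5
  -4q + 6 = -q + 5  ⇒  -3q = -1  ⇒  q = 1/3.

q = 1/3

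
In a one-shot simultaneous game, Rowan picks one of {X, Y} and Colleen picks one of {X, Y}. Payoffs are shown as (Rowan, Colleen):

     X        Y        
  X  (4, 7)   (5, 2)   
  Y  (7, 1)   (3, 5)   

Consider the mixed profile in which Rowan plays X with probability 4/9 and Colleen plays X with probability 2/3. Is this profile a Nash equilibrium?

No

Given Colleen's mix q = 2/3, Rowan's payoff from X is 13/3 but from Y is 17/3. Rowan strictly prefers Y, so Rowan would not mix.
So the proposed profile is not a Nash equilibrium.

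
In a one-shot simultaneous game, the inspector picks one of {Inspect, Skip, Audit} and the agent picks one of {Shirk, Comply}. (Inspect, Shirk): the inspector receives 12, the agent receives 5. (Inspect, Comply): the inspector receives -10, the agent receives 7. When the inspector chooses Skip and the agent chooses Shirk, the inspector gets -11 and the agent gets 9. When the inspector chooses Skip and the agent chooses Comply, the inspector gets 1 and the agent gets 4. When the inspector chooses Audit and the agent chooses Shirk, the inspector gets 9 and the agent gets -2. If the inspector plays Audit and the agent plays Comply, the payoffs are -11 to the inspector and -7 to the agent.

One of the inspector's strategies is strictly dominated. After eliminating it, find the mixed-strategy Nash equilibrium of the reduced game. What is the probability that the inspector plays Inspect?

p = 5/7

The inspector's strategy Audit is strictly dominated by Inspect: 12 > 9 and -10 > -11. Eliminate Audit.
The agent's indifference between Shirk and Comply determines the inspector's mixing probability p:
  the agent's payoff to Shirk: p·5 + (1−p)·9 = -4p + 9
  the agent's payoff to Comply: p·7 + (1−p)·4 = 3p + 4
  -4p + 9 = 3p + 4  ⇒  -7p = -5  ⇒  p = 5/7.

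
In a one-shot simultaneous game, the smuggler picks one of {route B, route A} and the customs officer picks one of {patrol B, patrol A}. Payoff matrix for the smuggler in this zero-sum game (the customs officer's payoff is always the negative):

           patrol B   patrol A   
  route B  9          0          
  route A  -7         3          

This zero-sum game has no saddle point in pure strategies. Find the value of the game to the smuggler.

Set the smuggler's expected payoff from route B equal to that from route A:
  the smuggler's payoff to route B: q·9 + (1−q)·0 = 9q
  the smuggler's payoff to route A: q·(-7) + (1−q)·3 = -10q + 3
  9q = -10q + 3  ⇒  19q = 3  ⇒  q = 3/19.
The value is the smuggler's expected payoff against this mix (using route B): (3/19)·9 + (16/19)·0 = 27/19.

v = 27/19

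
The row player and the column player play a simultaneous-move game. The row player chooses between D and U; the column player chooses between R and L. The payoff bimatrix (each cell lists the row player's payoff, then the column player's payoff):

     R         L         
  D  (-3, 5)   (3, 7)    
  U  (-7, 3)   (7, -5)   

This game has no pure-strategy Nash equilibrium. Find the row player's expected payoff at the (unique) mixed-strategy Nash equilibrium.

0

For the row player to be willing to mix, the row player must be indifferent between D and U, which pins down the column player's mix.
  the row player's payoff to D: q·(-3) + (1−q)·3 = -6q + 3
  the row player's payoff to U: q·(-7) + (1−q)·7 = -14q + 7
  -6q + 3 = -14q + 7  ⇒  8q = 4  ⇒  q = 1/2.
At equilibrium the row player is indifferent across rows, so the row player's payoff equals the payoff from D: (1/2)·(-3) + (1/2)·3 = 0.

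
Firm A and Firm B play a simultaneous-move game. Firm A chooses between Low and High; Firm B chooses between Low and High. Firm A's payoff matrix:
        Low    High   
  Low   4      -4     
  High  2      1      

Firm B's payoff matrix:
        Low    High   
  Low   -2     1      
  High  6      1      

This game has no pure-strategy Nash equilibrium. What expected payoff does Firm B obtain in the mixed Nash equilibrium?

Set Firm B's expected payoff from Low equal to that from High:
  Firm B's expected payoff from Low: p·(-2) + (1−p)·6 = -8p + 6
  Firm B's expected payoff from High: p·1 + (1−p)·1 = 1
  -8p + 6 = 1  ⇒  -8p = -5  ⇒  p = 5/8.
At equilibrium Firm B is indifferent across columns, so Firm B's payoff equals the payoff from Low: (5/8)·(-2) + (3/8)·6 = 1.

1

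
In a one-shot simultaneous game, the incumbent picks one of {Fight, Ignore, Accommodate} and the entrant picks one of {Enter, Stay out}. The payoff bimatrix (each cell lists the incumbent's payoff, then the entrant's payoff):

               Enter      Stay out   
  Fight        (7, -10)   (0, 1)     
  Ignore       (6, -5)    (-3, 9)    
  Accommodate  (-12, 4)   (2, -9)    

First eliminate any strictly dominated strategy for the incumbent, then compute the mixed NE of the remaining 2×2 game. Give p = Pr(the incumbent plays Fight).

p = 13/24

The incumbent's strategy Ignore is strictly dominated by Fight: 7 > 6 and 0 > -3. Eliminate Ignore.
For the entrant to be willing to mix, the entrant must be indifferent between Enter and Stay out, which pins down the incumbent's mix.
  the entrant's payoff from Enter: p·(-10) + (1−p)·4 = -14p + 4
  the entrant's payoff from Stay out: p·1 + (1−p)·(-9) = 10p - 9
  -14p + 4 = 10p - 9  ⇒  -24p = -13  ⇒  p = 13/24.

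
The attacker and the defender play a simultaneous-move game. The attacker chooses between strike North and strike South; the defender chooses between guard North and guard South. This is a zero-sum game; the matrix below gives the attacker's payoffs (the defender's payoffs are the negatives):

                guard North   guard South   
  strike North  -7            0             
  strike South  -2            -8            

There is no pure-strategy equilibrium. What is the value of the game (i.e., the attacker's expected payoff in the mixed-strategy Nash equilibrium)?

Set the attacker's expected payoff from strike North equal to that from strike South:
  the attacker's expected payoff from strike North: q·(-7) + (1−q)·0 = -7q
  the attacker's expected payoff from strike South: q·(-2) + (1−q)·(-8) = 6q - 8
  -7q = 6q - 8  ⇒  -13q = -8  ⇒  q = 8/13.
The value is the attacker's expected payoff against this mix (using strike North): (8/13)·(-7) + (5/13)·0 = -56/13.

v = -56/13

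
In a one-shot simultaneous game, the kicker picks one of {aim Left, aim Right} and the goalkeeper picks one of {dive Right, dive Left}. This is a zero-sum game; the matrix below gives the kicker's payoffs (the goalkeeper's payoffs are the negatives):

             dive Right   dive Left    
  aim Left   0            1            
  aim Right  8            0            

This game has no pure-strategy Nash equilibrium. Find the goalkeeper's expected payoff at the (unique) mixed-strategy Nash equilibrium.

-8/9

The goalkeeper's indifference between dive Right and dive Left determines the kicker's mixing probability p:
  the goalkeeper's payoff from dive Right: p·0 + (1−p)·(-8) = 8p - 8
  the goalkeeper's payoff from dive Left: p·(-1) + (1−p)·0 = -p
  8p - 8 = -p  ⇒  9p = 8  ⇒  p = 8/9.
At equilibrium the goalkeeper is indifferent across columns, so the goalkeeper's payoff equals the payoff from dive Right: (8/9)·0 + (1/9)·(-8) = -8/9.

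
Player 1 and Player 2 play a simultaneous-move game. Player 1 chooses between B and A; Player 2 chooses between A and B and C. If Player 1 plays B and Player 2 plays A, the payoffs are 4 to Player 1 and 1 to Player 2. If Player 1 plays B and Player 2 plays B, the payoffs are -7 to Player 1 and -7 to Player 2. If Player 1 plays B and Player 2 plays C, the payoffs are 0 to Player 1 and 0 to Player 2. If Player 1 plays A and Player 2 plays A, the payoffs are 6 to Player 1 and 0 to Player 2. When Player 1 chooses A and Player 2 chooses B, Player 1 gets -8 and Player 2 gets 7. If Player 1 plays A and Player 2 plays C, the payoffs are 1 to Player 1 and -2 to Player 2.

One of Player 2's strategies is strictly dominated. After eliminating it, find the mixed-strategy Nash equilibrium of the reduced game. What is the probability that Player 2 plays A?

q = 1/3

Player 2's strategy C is strictly dominated by A: 1 > 0 and 0 > -2. Eliminate C.
In a mixed equilibrium Player 1 is indifferent between B and A; this condition fixes q.
  Player 1's payoff to B: q·4 + (1−q)·(-7) = 11q - 7
  Player 1's payoff to A: q·6 + (1−q)·(-8) = 14q - 8
  11q - 7 = 14q - 8  ⇒  -3q = -1  ⇒  q = 1/3.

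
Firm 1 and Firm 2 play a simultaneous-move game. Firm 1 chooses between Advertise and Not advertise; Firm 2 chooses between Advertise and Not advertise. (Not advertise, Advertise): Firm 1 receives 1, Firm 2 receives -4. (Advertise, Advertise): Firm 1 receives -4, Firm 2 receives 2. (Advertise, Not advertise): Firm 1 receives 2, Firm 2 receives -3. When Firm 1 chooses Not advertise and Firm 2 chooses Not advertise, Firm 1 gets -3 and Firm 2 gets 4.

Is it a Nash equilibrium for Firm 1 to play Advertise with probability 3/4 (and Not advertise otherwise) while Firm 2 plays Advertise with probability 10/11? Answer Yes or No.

No

Given Firm 1's mix p = 3/4, Firm 2's payoff from Advertise is 1/2 but from Not advertise is -5/4. Firm 2 strictly prefers Advertise, so Firm 2 would not mix.
So the proposed profile is not a Nash equilibrium.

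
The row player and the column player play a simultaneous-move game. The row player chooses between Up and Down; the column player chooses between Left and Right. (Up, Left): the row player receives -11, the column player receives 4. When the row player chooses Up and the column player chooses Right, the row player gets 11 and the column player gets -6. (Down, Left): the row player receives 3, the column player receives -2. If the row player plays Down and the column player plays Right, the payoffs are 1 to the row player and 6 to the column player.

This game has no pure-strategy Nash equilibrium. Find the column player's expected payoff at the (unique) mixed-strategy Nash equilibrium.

The column player's indifference between Left and Right determines the row player's mixing probability p:
  the column player's payoff to Left: p·4 + (1−p)·(-2) = 6p - 2
  the column player's payoff to Right: p·(-6) + (1−p)·6 = -12p + 6
  6p - 2 = -12p + 6  ⇒  18p = 8  ⇒  p = 4/9.
At equilibrium the column player is indifferent across columns, so the column player's payoff equals the payoff from Left: (4/9)·4 + (5/9)·(-2) = 2/3.

2/3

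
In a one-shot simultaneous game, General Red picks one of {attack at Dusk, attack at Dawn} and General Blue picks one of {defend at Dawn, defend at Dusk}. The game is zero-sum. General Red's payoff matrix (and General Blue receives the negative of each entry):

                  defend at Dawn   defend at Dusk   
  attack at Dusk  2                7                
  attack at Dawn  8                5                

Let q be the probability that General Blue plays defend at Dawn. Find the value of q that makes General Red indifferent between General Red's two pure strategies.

q = 1/4

General Blue's mix must leave General Red indifferent between attack at Dusk and attack at Dawn.
  General Red's expected payoff from attack at Dusk: q·2 + (1−q)·7 = -5q + 7
  General Red's expected payoff from attack at Dawn: q·8 + (1−q)·5 = 3q + 5
  -5q + 7 = 3q + 5  ⇒  -8q = -2  ⇒  q = 1/4.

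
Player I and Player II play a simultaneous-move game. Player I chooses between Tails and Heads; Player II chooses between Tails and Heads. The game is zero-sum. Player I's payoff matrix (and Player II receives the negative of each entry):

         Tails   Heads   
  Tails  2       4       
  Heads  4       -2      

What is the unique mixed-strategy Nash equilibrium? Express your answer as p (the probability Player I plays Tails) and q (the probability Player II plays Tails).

For Player II to be willing to mix, Player II must be indifferent between Tails and Heads, which pins down Player I's mix.
  Player II's payoff from Tails: p·(-2) + (1−p)·(-4) = 2p - 4
  Player II's payoff from Heads: p·(-4) + (1−p)·2 = -6p + 2
  2p - 4 = -6p + 2  ⇒  8p = 6  ⇒  p = 3/4.
In a mixed equilibrium Player I is indifferent between Tails and Heads; this condition fixes q.
  Player I's expected payoff from Tails: q·2 + (1−q)·4 = -2q + 4
  Player I's expected payoff from Heads: q·4 + (1−q)·(-2) = 6q - 2
  -2q + 4 = 6q - 2  ⇒  -8q = -6  ⇒  q = 3/4.

p = 3/4, q = 3/4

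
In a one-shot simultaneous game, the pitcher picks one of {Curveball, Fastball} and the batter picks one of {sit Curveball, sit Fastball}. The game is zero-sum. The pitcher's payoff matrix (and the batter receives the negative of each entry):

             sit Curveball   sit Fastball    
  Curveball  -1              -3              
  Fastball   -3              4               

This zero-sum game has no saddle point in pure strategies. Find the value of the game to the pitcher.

The batter's mix must leave the pitcher indifferent between Curveball and Fastball.
  the pitcher's payoff to Curveball: q·(-1) + (1−q)·(-3) = 2q - 3
  the pitcher's payoff to Fastball: q·(-3) + (1−q)·4 = -7q + 4
  2q - 3 = -7q + 4  ⇒  9q = 7  ⇒  q = 7/9.
The value is the pitcher's expected payoff against this mix (using Curveball): (7/9)·(-1) + (2/9)·(-3) = -13/9.

v = -13/9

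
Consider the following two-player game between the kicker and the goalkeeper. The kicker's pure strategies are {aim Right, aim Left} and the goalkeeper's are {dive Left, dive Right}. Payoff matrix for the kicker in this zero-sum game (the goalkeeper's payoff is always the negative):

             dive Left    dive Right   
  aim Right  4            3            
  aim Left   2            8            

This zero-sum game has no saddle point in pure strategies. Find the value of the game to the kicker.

v = 26/7

Set the kicker's expected payoff from aim Right equal to that from aim Left:
  the kicker's payoff from aim Right: q·4 + (1−q)·3 = q + 3
  the kicker's payoff from aim Left: q·2 + (1−q)·8 = -6q + 8
  q + 3 = -6q + 8  ⇒  7q = 5  ⇒  q = 5/7.
The value is the kicker's expected payoff against this mix (using aim Right): (5/7)·4 + (2/7)·3 = 26/7.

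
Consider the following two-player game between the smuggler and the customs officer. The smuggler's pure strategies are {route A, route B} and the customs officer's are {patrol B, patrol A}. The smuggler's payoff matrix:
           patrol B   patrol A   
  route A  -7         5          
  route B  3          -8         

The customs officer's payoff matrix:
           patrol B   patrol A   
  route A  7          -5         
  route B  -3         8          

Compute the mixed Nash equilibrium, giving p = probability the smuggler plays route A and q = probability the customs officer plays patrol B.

p = 11/23, q = 13/23

Set the customs officer's expected payoff from patrol B equal to that from patrol A:
  the customs officer's payoff from patrol B: p·7 + (1−p)·(-3) = 10p - 3
  the customs officer's payoff from patrol A: p·(-5) + (1−p)·8 = -13p + 8
  10p - 3 = -13p + 8  ⇒  23p = 11  ⇒  p = 11/23.
The smuggler's indifference between route A and route B determines the customs officer's mixing probability q:
  the smuggler's payoff to route A: q·(-7) + (1−q)·5 = -12q + 5
  the smuggler's payoff to route B: q·3 + (1−q)·(-8) = 11q - 8
  -12q + 5 = 11q - 8  ⇒  -23q = -13  ⇒  q = 13/23.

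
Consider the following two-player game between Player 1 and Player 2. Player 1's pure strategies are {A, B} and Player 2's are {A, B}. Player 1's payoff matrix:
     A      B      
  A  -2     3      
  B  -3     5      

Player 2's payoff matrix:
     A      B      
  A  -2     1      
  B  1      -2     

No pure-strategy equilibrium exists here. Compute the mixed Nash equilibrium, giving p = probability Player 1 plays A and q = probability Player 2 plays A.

Player 1's mix must leave Player 2 indifferent between A and B.
  Player 2's payoff to A: p·(-2) + (1−p)·1 = -3p + 1
  Player 2's payoff to B: p·1 + (1−p)·(-2) = 3p - 2
  -3p + 1 = 3p - 2  ⇒  -6p = -3  ⇒  p = 1/2.
Player 1's indifference between A and B determines Player 2's mixing probability q:
  Player 1's expected payoff from A: q·(-2) + (1−q)·3 = -5q + 3
  Player 1's expected payoff from B: q·(-3) + (1−q)·5 = -8q + 5
  -5q + 3 = -8q + 5  ⇒  3q = 2  ⇒  q = 2/3.

p = 1/2, q = 2/3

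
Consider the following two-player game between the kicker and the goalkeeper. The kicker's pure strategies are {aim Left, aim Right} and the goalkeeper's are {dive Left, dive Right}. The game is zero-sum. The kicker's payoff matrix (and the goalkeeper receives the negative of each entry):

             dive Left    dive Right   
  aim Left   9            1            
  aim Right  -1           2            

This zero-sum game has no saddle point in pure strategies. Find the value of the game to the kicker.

The kicker's indifference between aim Left and aim Right determines the goalkeeper's mixing probability q:
  the kicker's expected payoff from aim Left: q·9 + (1−q)·1 = 8q + 1
  the kicker's expected payoff from aim Right: q·(-1) + (1−q)·2 = -3q + 2
  8q + 1 = -3q + 2  ⇒  11q = 1  ⇒  q = 1/11.
The value is the kicker's expected payoff against this mix (using aim Left): (1/11)·9 + (10/11)·1 = 19/11.

v = 19/11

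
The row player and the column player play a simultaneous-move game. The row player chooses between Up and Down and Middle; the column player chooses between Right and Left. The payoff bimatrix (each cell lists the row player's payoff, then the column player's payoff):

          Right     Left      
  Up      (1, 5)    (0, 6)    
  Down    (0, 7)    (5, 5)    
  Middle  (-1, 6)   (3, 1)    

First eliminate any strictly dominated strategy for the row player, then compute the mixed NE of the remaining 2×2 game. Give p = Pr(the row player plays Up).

The row player's strategy Middle is strictly dominated by Down: 0 > -1 and 5 > 3. Eliminate Middle.
In a mixed equilibrium the column player is indifferent between Right and Left; this condition fixes p.
  the column player's payoff to Right: p·5 + (1−p)·7 = -2p + 7
  the column player's payoff to Left: p·6 + (1−p)·5 = p + 5
  -2p + 7 = p + 5  ⇒  -3p = -2  ⇒  p = 2/3.

p = 2/3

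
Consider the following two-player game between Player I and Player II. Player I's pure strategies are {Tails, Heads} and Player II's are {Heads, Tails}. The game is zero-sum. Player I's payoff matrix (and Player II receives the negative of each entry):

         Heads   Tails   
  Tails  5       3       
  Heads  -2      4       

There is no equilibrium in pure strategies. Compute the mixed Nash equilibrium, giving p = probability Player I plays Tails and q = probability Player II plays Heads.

p = 3/4, q = 1/8

Player II's indifference between Heads and Tails determines Player I's mixing probability p:
  Player II's expected payoff from Heads: p·(-5) + (1−p)·2 = -7p + 2
  Player II's expected payoff from Tails: p·(-3) + (1−p)·(-4) = p - 4
  -7p + 2 = p - 4  ⇒  -8p = -6  ⇒  p = 3/4.
For Player I to be willing to mix, Player I must be indifferent between Tails and Heads, which pins down Player II's mix.
  Player I's expected payoff from Tails: q·5 + (1−q)·3 = 2q + 3
  Player I's expected payoff from Heads: q·(-2) + (1−q)·4 = -6q + 4
  2q + 3 = -6q + 4  ⇒  8q = 1  ⇒  q = 1/8.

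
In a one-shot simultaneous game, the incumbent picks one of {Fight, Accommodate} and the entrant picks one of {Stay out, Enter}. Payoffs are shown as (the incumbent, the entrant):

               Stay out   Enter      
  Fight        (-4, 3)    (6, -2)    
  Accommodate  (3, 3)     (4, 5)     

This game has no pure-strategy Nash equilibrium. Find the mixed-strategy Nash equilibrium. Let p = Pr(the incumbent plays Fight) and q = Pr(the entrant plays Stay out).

The incumbent's mix must leave the entrant indifferent between Stay out and Enter.
  the entrant's expected payoff from Stay out: p·3 + (1−p)·3 = 3
  the entrant's expected payoff from Enter: p·(-2) + (1−p)·5 = -7p + 5
  3 = -7p + 5  ⇒  7p = 2  ⇒  p = 2/7.
In a mixed equilibrium the incumbent is indifferent between Fight and Accommodate; this condition fixes q.
  the incumbent's payoff from Fight: q·(-4) + (1−q)·6 = -10q + 6
  the incumbent's payoff from Accommodate: q·3 + (1−q)·4 = -q + 4
  -10q + 6 = -q + 4  ⇒  -9q = -2  ⇒  q = 2/9.

p = 2/7, q = 2/9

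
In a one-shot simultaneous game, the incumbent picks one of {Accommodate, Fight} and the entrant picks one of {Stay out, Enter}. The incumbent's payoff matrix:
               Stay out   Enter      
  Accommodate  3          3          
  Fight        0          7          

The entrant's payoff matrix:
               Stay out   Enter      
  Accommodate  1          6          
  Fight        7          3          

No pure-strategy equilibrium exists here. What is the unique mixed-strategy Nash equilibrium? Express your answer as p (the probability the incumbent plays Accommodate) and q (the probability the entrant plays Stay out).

p = 4/9, q = 4/7

The incumbent's mix must leave the entrant indifferent between Stay out and Enter.
  the entrant's payoff to Stay out: p·1 + (1−p)·7 = -6p + 7
  the entrant's payoff to Enter: p·6 + (1−p)·3 = 3p + 3
  -6p + 7 = 3p + 3  ⇒  -9p = -4  ⇒  p = 4/9.
The incumbent's indifference between Accommodate and Fight determines the entrant's mixing probability q:
  the incumbent's payoff to Accommodate: q·3 + (1−q)·3 = 3
  the incumbent's payoff to Fight: q·0 + (1−q)·7 = -7q + 7
  3 = -7q + 7  ⇒  7q = 4  ⇒  q = 4/7.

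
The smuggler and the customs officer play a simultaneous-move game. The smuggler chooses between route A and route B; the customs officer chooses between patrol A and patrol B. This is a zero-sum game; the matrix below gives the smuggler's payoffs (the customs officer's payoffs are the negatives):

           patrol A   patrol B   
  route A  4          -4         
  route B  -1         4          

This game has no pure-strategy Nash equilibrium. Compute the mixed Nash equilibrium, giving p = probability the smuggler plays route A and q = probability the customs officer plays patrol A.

p = 5/13, q = 8/13

The smuggler's mix must leave the customs officer indifferent between patrol A and patrol B.
  the customs officer's payoff to patrol A: p·(-4) + (1−p)·1 = -5p + 1
  the customs officer's payoff to patrol B: p·4 + (1−p)·(-4) = 8p - 4
  -5p + 1 = 8p - 4  ⇒  -13p = -5  ⇒  p = 5/13.
For the smuggler to be willing to mix, the smuggler must be indifferent between route A and route B, which pins down the customs officer's mix.
  the smuggler's payoff to route A: q·4 + (1−q)·(-4) = 8q - 4
  the smuggler's payoff to route B: q·(-1) + (1−q)·4 = -5q + 4
  8q - 4 = -5q + 4  ⇒  13q = 8  ⇒  q = 8/13.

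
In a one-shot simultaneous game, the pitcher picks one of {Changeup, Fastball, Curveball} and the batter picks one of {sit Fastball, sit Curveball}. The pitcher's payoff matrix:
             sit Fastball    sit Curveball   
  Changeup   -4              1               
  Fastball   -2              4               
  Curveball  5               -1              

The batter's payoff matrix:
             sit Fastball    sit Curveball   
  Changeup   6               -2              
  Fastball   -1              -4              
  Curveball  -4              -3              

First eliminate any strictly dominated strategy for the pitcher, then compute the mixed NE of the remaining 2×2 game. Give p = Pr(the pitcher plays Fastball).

The pitcher's strategy Changeup is strictly dominated by Fastball: -2 > -4 and 4 > 1. Eliminate Changeup.
The batter's indifference between sit Fastball and sit Curveball determines the pitcher's mixing probability p:
  the batter's payoff to sit Fastball: p·(-1) + (1−p)·(-4) = 3p - 4
  the batter's payoff to sit Curveball: p·(-4) + (1−p)·(-3) = -p - 3
  3p - 4 = -p - 3  ⇒  4p = 1  ⇒  p = 1/4.

p = 1/4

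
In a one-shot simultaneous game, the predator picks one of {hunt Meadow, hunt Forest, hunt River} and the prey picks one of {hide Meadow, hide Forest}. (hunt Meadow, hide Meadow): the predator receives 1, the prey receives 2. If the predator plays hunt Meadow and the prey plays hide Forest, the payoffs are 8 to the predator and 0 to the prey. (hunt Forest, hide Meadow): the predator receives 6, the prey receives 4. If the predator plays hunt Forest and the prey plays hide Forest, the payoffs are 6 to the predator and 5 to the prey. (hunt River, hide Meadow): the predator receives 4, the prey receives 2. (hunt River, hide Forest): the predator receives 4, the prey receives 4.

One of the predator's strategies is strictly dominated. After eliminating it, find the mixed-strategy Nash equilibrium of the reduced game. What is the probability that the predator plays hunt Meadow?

The predator's strategy hunt River is strictly dominated by hunt Forest: 6 > 4 and 6 > 4. Eliminate hunt River.
The prey's indifference between hide Meadow and hide Forest determines the predator's mixing probability p:
  the prey's expected payoff from hide Meadow: p·2 + (1−p)·4 = -2p + 4
  the prey's expected payoff from hide Forest: p·0 + (1−p)·5 = -5p + 5
  -2p + 4 = -5p + 5  ⇒  3p = 1  ⇒  p = 1/3.

p = 1/3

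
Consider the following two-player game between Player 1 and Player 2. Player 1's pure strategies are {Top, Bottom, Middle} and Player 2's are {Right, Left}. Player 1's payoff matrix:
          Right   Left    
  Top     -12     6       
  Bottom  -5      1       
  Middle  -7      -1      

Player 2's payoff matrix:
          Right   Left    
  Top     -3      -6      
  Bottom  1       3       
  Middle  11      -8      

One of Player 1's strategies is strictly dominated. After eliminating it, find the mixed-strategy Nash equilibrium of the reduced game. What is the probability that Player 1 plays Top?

Player 1's strategy Middle is strictly dominated by Bottom: -5 > -7 and 1 > -1. Eliminate Middle.
In a mixed equilibrium Player 2 is indifferent between Right and Left; this condition fixes p.
  Player 2's payoff to Right: p·(-3) + (1−p)·1 = -4p + 1
  Player 2's payoff to Left: p·(-6) + (1−p)·3 = -9p + 3
  -4p + 1 = -9p + 3  ⇒  5p = 2  ⇒  p = 2/5.

p = 2/5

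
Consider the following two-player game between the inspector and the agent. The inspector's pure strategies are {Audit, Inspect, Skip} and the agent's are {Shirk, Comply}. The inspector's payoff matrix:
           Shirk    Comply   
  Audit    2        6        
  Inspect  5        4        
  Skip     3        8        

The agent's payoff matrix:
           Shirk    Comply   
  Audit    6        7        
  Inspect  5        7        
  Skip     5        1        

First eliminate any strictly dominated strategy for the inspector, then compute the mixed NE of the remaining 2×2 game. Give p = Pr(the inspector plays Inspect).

The inspector's strategy Audit is strictly dominated by Skip: 3 > 2 and 8 > 6. Eliminate Audit.
The agent's indifference between Shirk and Comply determines the inspector's mixing probability p:
  the agent's payoff to Shirk: p·5 + (1−p)·5 = 5
  the agent's payoff to Comply: p·7 + (1−p)·1 = 6p + 1
  5 = 6p + 1  ⇒  -6p = -4  ⇒  p = 2/3.

p = 2/3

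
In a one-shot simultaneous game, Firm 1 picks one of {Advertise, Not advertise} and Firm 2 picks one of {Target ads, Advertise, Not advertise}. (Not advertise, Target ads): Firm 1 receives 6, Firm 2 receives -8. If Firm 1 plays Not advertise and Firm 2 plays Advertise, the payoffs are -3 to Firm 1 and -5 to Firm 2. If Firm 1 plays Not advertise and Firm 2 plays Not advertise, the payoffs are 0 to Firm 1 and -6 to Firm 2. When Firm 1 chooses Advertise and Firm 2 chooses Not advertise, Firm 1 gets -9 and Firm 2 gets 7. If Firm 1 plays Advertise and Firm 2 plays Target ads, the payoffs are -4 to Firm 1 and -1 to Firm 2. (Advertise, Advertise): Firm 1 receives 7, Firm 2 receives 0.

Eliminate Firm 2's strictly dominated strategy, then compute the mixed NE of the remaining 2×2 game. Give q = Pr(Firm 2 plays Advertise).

q = 9/19

Firm 2's strategy Target ads is strictly dominated by Advertise: 0 > -1 and -5 > -8. Eliminate Target ads.
In a mixed equilibrium Firm 1 is indifferent between Advertise and Not advertise; this condition fixes q.
  Firm 1's expected payoff from Advertise: q·7 + (1−q)·(-9) = 16q - 9
  Firm 1's expected payoff from Not advertise: q·(-3) + (1−q)·0 = -3q
  16q - 9 = -3q  ⇒  19q = 9  ⇒  q = 9/19.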